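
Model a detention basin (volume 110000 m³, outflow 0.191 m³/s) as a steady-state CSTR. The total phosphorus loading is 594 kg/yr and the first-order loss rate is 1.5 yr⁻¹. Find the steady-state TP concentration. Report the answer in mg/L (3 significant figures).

0.0959 mg/L

Outflow Q = 0.191 m³/s × 3.156e+07 s/yr = 6.028e+06 m³/yr.
Steady-state CSTR mass balance: W = Q·C + k·V·C, so C = W/(Q + kV).
Q + kV = 6.028e+06 + 1.5·110000 = 6.193e+06 m³/yr.
C = 594/6.193e+06 = 9.592e-05 kg/m³ = 0.09592 mg/L.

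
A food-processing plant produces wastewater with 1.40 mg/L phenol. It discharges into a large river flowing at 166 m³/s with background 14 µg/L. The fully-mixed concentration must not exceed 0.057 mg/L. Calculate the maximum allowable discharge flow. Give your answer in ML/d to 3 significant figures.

459 ML/d

14 µg/L = 0.014 mg/L.
Mass balance at complete mixing: C_std·(Q_w + Q_r) = Q_w·C_e + Q_r·C_b.
Rearranging, Q_w = Q_r·(C_std − C_b)/(C_e − C_std) = 166·(0.057 − 0.014) / (1.4 − 0.057) = 5.315 m³/s.
= 459.2 ML/d.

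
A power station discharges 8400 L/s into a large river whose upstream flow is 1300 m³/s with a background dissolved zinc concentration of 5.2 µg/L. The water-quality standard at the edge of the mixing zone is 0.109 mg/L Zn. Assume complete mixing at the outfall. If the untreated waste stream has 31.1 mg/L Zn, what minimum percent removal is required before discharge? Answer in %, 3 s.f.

48.0 %

8400 L/s = 8.4 m³/s.
5.2 µg/L = 0.0052 mg/L.
Mass balance: 0.109·1308 = 8.4·Cₑ + 1300·0.0052.
Cₑ = (142.6 − 6.76) / 8.4 = 16.17 mg/L.
Required removal = 1 − 16.17/31.1 = 48 %.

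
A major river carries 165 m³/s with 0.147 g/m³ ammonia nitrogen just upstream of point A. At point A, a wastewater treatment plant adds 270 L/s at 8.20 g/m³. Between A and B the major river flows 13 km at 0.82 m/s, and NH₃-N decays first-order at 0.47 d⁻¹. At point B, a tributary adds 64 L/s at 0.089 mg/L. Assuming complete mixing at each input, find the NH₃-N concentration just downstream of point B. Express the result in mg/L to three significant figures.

0.147 mg/L

270 L/s = 0.27 m³/s.
After input A: C = (165·0.147 + 0.27·8.2) / 165.3 = 0.1602 mg/L.
Over the 13 km reach to input B (t = 1.585e+04 s = 0.1835 d), decay gives C = 0.1602·exp(−0.47·0.1835) = 0.1469 mg/L.
64 L/s = 0.064 m³/s.
After input B: C = (165.3·0.1469 + 0.064·0.089) / 165.3 = 0.1469 mg/L.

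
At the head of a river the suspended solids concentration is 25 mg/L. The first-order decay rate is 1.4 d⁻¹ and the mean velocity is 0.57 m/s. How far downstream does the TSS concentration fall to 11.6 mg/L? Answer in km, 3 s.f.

From C = C₀·e^(−kt), t = ln(C₀/C)/k = ln(25/11.6)/1.4 = 0.7679/1.4 = 0.5485 d.
Distance = v·t = 0.57 m/s × 4.739e+04 s = 2.701e+04 m = 27.01 km.

27.0 km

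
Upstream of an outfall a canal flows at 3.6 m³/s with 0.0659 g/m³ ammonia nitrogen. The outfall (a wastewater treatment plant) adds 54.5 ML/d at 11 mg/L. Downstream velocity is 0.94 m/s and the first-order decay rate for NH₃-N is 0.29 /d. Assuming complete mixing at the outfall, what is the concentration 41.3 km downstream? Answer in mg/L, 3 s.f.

1.46 mg/L

54.5 ML/d = 0.6308 m³/s.
After complete mixing, C₀ = (0.6308·11 + 3.6·0.0659) / 4.231 = 1.696 mg/L.
Travel time t = 4.13e+04 m / 0.94 m/s = 4.394e+04 s = 0.5085 d.
C = 1.696·exp(−0.29·0.5085) = 1.696·0.8629 = 1.464 mg/L.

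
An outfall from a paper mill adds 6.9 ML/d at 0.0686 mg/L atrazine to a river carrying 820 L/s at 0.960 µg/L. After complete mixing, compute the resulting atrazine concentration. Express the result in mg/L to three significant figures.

0.00696 mg/L

6.9 ML/d = 0.07986 m³/s.
820 L/s = 0.82 m³/s.
0.960 µg/L = 0.00096 mg/L.
Flow-weighted mixing gives C = (0.07986·0.0686 + 0.82·0.00096) / (0.07986 + 0.82) = 0.006266/0.8999 = 0.006963 mg/L.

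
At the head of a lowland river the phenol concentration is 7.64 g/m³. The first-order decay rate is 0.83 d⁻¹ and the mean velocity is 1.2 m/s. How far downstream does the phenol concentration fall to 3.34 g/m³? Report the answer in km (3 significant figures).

From C = C₀·e^(−kt), t = ln(C₀/C)/k = ln(7.64/3.34)/0.83 = 0.8274/0.83 = 0.9969 d.
Distance = v·t = 1.2 m/s × 8.613e+04 s = 1.034e+05 m = 103.4 km.

103 km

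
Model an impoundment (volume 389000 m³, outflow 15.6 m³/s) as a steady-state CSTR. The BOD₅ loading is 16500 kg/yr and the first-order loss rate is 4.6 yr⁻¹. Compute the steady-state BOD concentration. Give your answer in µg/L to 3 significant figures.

33.4 µg/L

Outflow Q = 15.6 m³/s × 3.156e+07 s/yr = 4.923e+08 m³/yr.
Steady-state CSTR mass balance: W = Q·C + k·V·C, so C = W/(Q + kV).
Q + kV = 4.923e+08 + 4.6·389000 = 4.941e+08 m³/yr.
C = 16500/4.941e+08 = 3.339e-05 kg/m³ = 0.03339 mg/L = 33.39 µg/L.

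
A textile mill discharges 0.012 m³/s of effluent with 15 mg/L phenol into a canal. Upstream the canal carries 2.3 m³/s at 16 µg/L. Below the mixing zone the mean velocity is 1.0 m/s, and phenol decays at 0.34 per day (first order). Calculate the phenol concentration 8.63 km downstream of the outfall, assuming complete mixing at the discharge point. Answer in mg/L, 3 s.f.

0.0906 mg/L

16 µg/L = 0.016 mg/L.
After complete mixing, C₀ = (0.012·15 + 2.3·0.016) / 2.312 = 0.09377 mg/L.
Travel time t = 8630 m / 1.0 m/s = 8630 s = 0.09988 d.
C = 0.09377·exp(−0.34·0.09988) = 0.09377·0.9666 = 0.09064 mg/L.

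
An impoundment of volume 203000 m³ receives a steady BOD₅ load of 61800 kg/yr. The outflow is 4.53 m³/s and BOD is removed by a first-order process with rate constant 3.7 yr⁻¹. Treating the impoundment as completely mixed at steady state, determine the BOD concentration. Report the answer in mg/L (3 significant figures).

Outflow Q = 4.53 m³/s × 3.156e+07 s/yr = 1.43e+08 m³/yr.
Steady-state CSTR mass balance: W = Q·C + k·V·C, so C = W/(Q + kV).
Q + kV = 1.43e+08 + 3.7·203000 = 1.437e+08 m³/yr.
C = 61800/1.437e+08 = 0.00043 kg/m³ = 0.43 mg/L.

0.430 mg/L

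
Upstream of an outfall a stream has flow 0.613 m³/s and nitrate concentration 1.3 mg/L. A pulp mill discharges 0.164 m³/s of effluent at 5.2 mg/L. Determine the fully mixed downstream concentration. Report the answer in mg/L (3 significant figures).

By mass balance at complete mixing, C = (0.164·5.2 + 0.613·1.3) / (0.164 + 0.613) = 1.65/0.777 = 2.123 mg/L.

2.12 mg/L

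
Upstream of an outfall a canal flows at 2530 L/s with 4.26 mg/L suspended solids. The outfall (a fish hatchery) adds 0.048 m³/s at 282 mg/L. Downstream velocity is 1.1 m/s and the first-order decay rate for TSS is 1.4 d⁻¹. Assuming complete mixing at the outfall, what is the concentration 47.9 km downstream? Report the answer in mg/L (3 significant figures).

4.66 mg/L

2530 L/s = 2.53 m³/s.
After complete mixing, C₀ = (0.048·282 + 2.53·4.26) / 2.578 = 9.431 mg/L.
Travel time t = 4.79e+04 m / 1.1 m/s = 4.355e+04 s = 0.504 d.
C = 9.431·exp(−1.4·0.504) = 9.431·0.4938 = 4.657 mg/L.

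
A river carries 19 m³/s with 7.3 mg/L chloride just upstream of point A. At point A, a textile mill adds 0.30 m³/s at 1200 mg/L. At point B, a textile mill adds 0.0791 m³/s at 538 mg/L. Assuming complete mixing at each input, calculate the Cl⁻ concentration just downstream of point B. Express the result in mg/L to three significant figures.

27.9 mg/L

After input A: C = (19·7.3 + 0.3·1200) / 19.3 = 25.84 mg/L.
After input B: C = (19.3·25.84 + 0.0791·538) / 19.38 = 27.93 mg/L.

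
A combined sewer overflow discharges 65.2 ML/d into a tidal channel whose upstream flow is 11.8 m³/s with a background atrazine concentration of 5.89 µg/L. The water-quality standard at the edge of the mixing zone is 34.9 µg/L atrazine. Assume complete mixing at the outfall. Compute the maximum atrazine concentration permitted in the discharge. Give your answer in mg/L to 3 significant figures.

65.2 ML/d = 0.7546 m³/s.
5.89 µg/L = 0.00589 mg/L.
34.9 µg/L = 0.0349 mg/L.
Mass balance: 0.0349·12.55 = 0.7546·Cₑ + 11.8·0.00589.
Cₑ = (0.4382 − 0.0695) / 0.7546 = 0.4885 mg/L.

0.489 mg/L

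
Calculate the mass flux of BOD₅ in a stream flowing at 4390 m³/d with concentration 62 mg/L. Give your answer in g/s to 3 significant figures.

4390 m³/d = 0.05081 m³/s.
Mass flux = Q·C = 0.05081 m³/s × 62 g/m³ = 3.15 g/s.

3.15 g/s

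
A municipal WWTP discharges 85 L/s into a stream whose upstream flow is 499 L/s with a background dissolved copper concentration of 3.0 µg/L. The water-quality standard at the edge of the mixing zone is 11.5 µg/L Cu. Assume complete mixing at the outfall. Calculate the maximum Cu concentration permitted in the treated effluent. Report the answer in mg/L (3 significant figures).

0.0614 mg/L

85 L/s = 0.085 m³/s.
499 L/s = 0.499 m³/s.
3.0 µg/L = 0.003 mg/L.
11.5 µg/L = 0.0115 mg/L.
Mass balance: 0.0115·0.584 = 0.085·Cₑ + 0.499·0.003.
Cₑ = (0.006716 − 0.001497) / 0.085 = 0.0614 mg/L.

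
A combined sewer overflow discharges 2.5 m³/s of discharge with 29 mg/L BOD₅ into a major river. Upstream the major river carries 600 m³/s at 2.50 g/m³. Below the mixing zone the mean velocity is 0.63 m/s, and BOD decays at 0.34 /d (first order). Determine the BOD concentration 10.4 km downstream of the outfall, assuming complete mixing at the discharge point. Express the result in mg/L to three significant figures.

2.45 mg/L

After complete mixing, C₀ = (2.5·29 + 600·2.5) / 602.5 = 2.61 mg/L.
Travel time t = 1.04e+04 m / 0.63 m/s = 1.651e+04 s = 0.1911 d.
C = 2.61·exp(−0.34·0.1911) = 2.61·0.9371 = 2.446 mg/L.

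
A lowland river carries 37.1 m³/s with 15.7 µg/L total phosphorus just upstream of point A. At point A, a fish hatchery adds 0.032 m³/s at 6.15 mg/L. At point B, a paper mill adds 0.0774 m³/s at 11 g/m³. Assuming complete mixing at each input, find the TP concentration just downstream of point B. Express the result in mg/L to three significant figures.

15.7 µg/L = 0.0157 mg/L.
After input A: C = (37.1·0.0157 + 0.032·6.15) / 37.13 = 0.02099 mg/L.
After input B: C = (37.13·0.02099 + 0.0774·11) / 37.21 = 0.04382 mg/L.

0.0438 mg/L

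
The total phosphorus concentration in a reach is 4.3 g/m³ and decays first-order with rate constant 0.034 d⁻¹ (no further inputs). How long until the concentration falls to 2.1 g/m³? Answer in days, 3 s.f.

21.1 d

t = ln(C₀/C)/k = ln(4.3/2.1)/0.034 = 0.7167/0.034 = 21.08 d.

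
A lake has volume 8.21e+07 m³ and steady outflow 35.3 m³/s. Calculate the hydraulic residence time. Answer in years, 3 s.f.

0.0737 yr

Q = 35.3 m³/s × 3.156e+07 s/yr = 1.114e+09 m³/yr.
Hydraulic residence time τ = V/Q = 8.21e+07/1.114e+09 = 0.0737 yr.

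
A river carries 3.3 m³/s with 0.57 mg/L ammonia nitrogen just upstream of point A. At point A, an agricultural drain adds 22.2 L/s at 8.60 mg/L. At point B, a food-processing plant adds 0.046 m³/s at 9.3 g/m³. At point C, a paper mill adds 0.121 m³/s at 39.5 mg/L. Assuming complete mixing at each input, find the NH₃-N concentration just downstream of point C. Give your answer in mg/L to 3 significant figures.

22.2 L/s = 0.0222 m³/s.
After input A: C = (3.3·0.57 + 0.0222·8.6) / 3.322 = 0.6237 mg/L.
After input B: C = (3.322·0.6237 + 0.046·9.3) / 3.368 = 0.7422 mg/L.
After input C: C = (3.368·0.7422 + 0.121·39.5) / 3.489 = 2.086 mg/L.

2.09 mg/L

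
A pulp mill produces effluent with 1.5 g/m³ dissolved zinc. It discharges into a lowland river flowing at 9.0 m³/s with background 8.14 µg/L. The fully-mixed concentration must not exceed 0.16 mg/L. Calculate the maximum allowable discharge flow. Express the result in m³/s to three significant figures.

1.02 m³/s

8.14 µg/L = 0.00814 mg/L.
Mass balance at complete mixing: C_std·(Q_w + Q_r) = Q_w·C_e + Q_r·C_b.
Rearranging, Q_w = Q_r·(C_std − C_b)/(C_e − C_std) = 9.0·(0.16 − 0.00814) / (1.5 − 0.16) = 1.02 m³/s.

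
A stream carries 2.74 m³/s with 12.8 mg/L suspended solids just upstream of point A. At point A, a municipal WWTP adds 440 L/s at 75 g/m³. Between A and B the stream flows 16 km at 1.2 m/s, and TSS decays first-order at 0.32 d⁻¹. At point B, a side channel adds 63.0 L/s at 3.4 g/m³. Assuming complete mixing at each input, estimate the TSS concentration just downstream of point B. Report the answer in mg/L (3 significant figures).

440 L/s = 0.44 m³/s.
After input A: C = (2.74·12.8 + 0.44·75) / 3.18 = 21.41 mg/L.
Over the 16 km reach to input B (t = 1.333e+04 s = 0.1543 d), decay gives C = 21.41·exp(−0.32·0.1543) = 20.37 mg/L.
63.0 L/s = 0.063 m³/s.
After input B: C = (3.18·20.37 + 0.063·3.4) / 3.243 = 20.05 mg/L.

20.0 mg/L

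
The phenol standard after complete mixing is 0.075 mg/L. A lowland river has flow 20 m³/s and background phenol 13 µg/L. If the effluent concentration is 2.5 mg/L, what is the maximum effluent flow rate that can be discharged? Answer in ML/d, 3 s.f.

13 µg/L = 0.013 mg/L.
Mass balance at complete mixing: C_std·(Q_w + Q_r) = Q_w·C_e + Q_r·C_b.
Rearranging, Q_w = Q_r·(C_std − C_b)/(C_e − C_std) = 20·(0.075 − 0.013) / (2.5 − 0.075) = 0.5113 m³/s.
= 44.18 ML/d.

44.2 ML/d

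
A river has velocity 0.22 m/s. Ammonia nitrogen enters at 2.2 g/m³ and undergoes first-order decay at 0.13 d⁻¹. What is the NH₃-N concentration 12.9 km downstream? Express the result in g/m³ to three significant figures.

2.01 g/m³

Travel time t = 12.9 km / 0.22 m/s = 1.29e+04/0.22 = 5.864e+04 s = 0.6787 d.
First-order decay: C = 2.2·exp(−0.13·0.6787) = 2.2·0.9156 = 2.014 g/m³.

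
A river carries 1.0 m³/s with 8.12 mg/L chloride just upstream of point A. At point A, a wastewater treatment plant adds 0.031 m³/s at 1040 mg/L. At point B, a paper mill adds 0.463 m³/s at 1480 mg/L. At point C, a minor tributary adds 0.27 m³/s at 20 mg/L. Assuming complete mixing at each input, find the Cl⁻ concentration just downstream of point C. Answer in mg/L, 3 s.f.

414 mg/L

After input A: C = (1·8.12 + 0.031·1040) / 1.031 = 39.15 mg/L.
After input B: C = (1.031·39.15 + 0.463·1480) / 1.494 = 485.7 mg/L.
After input C: C = (1.494·485.7 + 0.27·20) / 1.764 = 414.4 mg/L.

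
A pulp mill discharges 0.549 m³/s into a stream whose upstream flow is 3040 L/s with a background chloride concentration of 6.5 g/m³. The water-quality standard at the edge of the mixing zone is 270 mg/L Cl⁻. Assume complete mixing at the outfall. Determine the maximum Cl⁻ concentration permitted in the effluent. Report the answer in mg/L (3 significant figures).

3040 L/s = 3.04 m³/s.
Mass balance: 270·3.589 = 0.549·Cₑ + 3.04·6.5.
Cₑ = (969 − 19.76) / 0.549 = 1729 mg/L.

1730 mg/L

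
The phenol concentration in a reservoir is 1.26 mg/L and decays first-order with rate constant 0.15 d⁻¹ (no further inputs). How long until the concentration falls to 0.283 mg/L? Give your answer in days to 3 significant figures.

9.96 d

t = ln(C₀/C)/k = ln(1.26/0.283)/0.15 = 1.493/0.15 = 9.956 d.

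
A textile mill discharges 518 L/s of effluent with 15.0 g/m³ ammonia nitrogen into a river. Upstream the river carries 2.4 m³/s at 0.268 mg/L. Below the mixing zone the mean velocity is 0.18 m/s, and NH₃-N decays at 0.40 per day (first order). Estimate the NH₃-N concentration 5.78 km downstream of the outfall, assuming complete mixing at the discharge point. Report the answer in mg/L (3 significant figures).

2.48 mg/L

518 L/s = 0.518 m³/s.
After complete mixing, C₀ = (0.518·15 + 2.4·0.268) / 2.918 = 2.883 mg/L.
Travel time t = 5780 m / 0.18 m/s = 3.211e+04 s = 0.3717 d.
C = 2.883·exp(−0.40·0.3717) = 2.883·0.8619 = 2.485 mg/L.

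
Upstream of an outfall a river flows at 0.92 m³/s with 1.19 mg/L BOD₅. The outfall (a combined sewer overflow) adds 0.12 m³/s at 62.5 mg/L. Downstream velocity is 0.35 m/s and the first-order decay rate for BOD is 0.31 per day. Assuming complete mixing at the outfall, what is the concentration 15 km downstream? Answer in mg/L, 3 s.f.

7.09 mg/L

After complete mixing, C₀ = (0.12·62.5 + 0.92·1.19) / 1.04 = 8.264 mg/L.
Travel time t = 1.5e+04 m / 0.35 m/s = 4.286e+04 s = 0.496 d.
C = 8.264·exp(−0.31·0.496) = 8.264·0.8575 = 7.086 mg/L.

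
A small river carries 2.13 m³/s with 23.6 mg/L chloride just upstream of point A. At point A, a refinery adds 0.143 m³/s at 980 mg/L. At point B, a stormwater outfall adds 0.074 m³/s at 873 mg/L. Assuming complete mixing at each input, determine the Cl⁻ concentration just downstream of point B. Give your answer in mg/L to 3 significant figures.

109 mg/L

After input A: C = (2.13·23.6 + 0.143·980) / 2.273 = 83.77 mg/L.
After input B: C = (2.273·83.77 + 0.074·873) / 2.347 = 108.7 mg/L.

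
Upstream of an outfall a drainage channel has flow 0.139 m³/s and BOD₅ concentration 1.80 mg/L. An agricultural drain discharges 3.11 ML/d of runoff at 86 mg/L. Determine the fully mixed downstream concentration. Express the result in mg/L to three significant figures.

3.11 ML/d = 0.036 m³/s.
Conservation of mass across the mixing zone: C = (0.036·86 + 0.139·1.8) / (0.036 + 0.139) = 3.346/0.175 = 19.12 mg/L.

19.1 mg/L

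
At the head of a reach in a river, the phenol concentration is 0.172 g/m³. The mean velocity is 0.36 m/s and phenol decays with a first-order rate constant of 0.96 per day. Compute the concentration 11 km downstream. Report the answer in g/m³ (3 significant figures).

Travel time t = 11 km / 0.36 m/s = 1.1e+04/0.36 = 3.056e+04 s = 0.3537 d.
First-order decay: C = 0.172·exp(−0.96·0.3537) = 0.172·0.7121 = 0.1225 g/m³.

0.122 g/m³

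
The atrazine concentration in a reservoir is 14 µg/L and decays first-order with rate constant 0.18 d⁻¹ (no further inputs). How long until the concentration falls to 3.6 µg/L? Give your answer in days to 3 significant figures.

t = ln(C₀/C)/k = ln(14/3.6)/0.18 = 1.358/0.18 = 7.545 d.

7.55 d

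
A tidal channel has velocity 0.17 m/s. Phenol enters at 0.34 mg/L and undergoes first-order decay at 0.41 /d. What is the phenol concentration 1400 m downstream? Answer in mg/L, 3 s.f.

0.327 mg/L

Travel time t = 1400 m / 0.17 m/s = 1400/0.17 = 8235 s = 0.09532 d.
First-order decay: C = 0.34·exp(−0.41·0.09532) = 0.34·0.9617 = 0.327 mg/L.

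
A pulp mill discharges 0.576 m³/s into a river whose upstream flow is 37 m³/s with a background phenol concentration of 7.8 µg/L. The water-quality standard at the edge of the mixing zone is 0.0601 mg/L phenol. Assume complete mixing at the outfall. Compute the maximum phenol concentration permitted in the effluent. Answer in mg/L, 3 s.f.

7.8 µg/L = 0.0078 mg/L.
Mass balance: 0.0601·37.58 = 0.576·Cₑ + 37·0.0078.
Cₑ = (2.258 − 0.2886) / 0.576 = 3.42 mg/L.

3.42 mg/L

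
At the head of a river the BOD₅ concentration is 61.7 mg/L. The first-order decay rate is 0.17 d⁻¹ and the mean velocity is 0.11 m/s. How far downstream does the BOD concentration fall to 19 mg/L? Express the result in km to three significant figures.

65.8 km

From C = C₀·e^(−kt), t = ln(C₀/C)/k = ln(61.7/19)/0.17 = 1.178/0.17 = 6.928 d.
Distance = v·t = 0.11 m/s × 5.986e+05 s = 6.585e+04 m = 65.85 km.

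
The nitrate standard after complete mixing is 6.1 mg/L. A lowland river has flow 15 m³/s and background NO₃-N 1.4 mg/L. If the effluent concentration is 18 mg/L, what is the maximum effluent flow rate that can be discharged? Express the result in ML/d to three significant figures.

Mass balance at complete mixing: C_std·(Q_w + Q_r) = Q_w·C_e + Q_r·C_b.
Rearranging, Q_w = Q_r·(C_std − C_b)/(C_e − C_std) = 15·(6.1 − 1.4) / (18 − 6.1) = 5.924 m³/s.
= 511.9 ML/d.

512 ML/d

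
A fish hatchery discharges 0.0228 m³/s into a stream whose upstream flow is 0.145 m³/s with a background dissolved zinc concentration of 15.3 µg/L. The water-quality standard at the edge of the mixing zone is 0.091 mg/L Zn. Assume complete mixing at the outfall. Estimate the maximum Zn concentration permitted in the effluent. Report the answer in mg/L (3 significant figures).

15.3 µg/L = 0.0153 mg/L.
Mass balance: 0.091·0.1678 = 0.0228·Cₑ + 0.145·0.0153.
Cₑ = (0.01527 − 0.002218) / 0.0228 = 0.5724 mg/L.

0.572 mg/L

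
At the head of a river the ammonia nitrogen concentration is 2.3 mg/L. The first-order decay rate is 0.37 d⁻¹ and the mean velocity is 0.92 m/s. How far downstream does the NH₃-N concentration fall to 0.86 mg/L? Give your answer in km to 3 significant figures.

From C = C₀·e^(−kt), t = ln(C₀/C)/k = ln(2.3/0.86)/0.37 = 0.9837/0.37 = 2.659 d.
Distance = v·t = 0.92 m/s × 2.297e+05 s = 2.113e+05 m = 211.3 km.

211 km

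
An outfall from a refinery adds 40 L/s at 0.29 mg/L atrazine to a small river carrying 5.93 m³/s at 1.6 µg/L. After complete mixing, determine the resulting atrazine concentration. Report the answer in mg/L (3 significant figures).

0.00353 mg/L

40 L/s = 0.04 m³/s.
1.6 µg/L = 0.0016 mg/L.
By mass balance at complete mixing, C = (0.04·0.29 + 5.93·0.0016) / (0.04 + 5.93) = 0.02109/5.97 = 0.003532 mg/L.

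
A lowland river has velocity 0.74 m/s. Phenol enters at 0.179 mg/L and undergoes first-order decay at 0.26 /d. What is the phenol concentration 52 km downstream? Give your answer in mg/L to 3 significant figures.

0.145 mg/L

Travel time t = 52 km / 0.74 m/s = 5.2e+04/0.74 = 7.027e+04 s = 0.8133 d.
First-order decay: C = 0.179·exp(−0.26·0.8133) = 0.179·0.8094 = 0.1449 mg/L.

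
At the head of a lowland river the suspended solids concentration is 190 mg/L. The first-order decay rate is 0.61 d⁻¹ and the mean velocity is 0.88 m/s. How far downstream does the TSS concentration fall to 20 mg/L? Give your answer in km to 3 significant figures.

From C = C₀·e^(−kt), t = ln(C₀/C)/k = ln(190/20)/0.61 = 2.251/0.61 = 3.691 d.
Distance = v·t = 0.88 m/s × 3.189e+05 s = 2.806e+05 m = 280.6 km.

281 km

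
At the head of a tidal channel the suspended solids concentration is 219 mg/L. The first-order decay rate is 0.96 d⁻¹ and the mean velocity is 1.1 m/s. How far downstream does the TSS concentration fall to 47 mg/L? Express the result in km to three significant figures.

From C = C₀·e^(−kt), t = ln(C₀/C)/k = ln(219/47)/0.96 = 1.539/0.96 = 1.603 d.
Distance = v·t = 1.1 m/s × 1.385e+05 s = 1.524e+05 m = 152.4 km.

152 km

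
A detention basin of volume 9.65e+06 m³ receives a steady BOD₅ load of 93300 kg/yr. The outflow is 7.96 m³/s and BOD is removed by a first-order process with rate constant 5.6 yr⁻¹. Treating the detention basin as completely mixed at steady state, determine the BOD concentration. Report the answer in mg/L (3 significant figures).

Outflow Q = 7.96 m³/s × 3.156e+07 s/yr = 2.512e+08 m³/yr.
Steady-state CSTR mass balance: W = Q·C + k·V·C, so C = W/(Q + kV).
Q + kV = 2.512e+08 + 5.6·9.65e+06 = 3.052e+08 m³/yr.
C = 93300/3.052e+08 = 0.0003057 kg/m³ = 0.3057 mg/L.

0.306 mg/L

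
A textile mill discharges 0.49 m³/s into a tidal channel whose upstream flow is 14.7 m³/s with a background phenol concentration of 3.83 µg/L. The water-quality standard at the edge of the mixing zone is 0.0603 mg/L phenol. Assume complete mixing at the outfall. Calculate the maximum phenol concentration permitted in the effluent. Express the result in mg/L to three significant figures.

3.83 µg/L = 0.00383 mg/L.
Mass balance: 0.0603·15.19 = 0.49·Cₑ + 14.7·0.00383.
Cₑ = (0.916 − 0.0563) / 0.49 = 1.754 mg/L.

1.75 mg/L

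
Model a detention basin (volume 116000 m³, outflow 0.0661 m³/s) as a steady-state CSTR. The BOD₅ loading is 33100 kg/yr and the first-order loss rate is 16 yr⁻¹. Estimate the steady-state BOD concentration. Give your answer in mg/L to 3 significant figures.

Outflow Q = 0.0661 m³/s × 3.156e+07 s/yr = 2.086e+06 m³/yr.
Steady-state CSTR mass balance: W = Q·C + k·V·C, so C = W/(Q + kV).
Q + kV = 2.086e+06 + 16·116000 = 3.942e+06 m³/yr.
C = 33100/3.942e+06 = 0.008397 kg/m³ = 8.397 mg/L.

8.40 mg/L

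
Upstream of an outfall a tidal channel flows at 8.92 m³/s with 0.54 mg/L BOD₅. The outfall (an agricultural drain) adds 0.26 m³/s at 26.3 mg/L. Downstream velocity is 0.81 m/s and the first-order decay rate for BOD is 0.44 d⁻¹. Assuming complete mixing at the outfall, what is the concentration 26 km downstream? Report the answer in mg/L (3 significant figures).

After complete mixing, C₀ = (0.26·26.3 + 8.92·0.54) / 9.18 = 1.27 mg/L.
Travel time t = 2.6e+04 m / 0.81 m/s = 3.21e+04 s = 0.3715 d.
C = 1.27·exp(−0.44·0.3715) = 1.27·0.8492 = 1.078 mg/L.

1.08 mg/L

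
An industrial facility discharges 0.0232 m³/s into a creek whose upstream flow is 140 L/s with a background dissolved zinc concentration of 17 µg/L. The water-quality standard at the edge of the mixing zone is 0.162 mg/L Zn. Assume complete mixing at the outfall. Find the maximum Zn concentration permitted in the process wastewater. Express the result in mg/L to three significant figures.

1.04 mg/L

140 L/s = 0.14 m³/s.
17 µg/L = 0.017 mg/L.
Mass balance: 0.162·0.1632 = 0.0232·Cₑ + 0.14·0.017.
Cₑ = (0.02644 − 0.00238) / 0.0232 = 1.037 mg/L.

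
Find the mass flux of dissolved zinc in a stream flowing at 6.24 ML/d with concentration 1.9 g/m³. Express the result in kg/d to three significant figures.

11.9 kg/d

6.24 ML/d = 0.07222 m³/s.
Mass flux = Q·C = 0.07222 m³/s × 1.9 g/m³ = 0.1372 g/s.
= 0.1372 g/s × 86.4 = 11.86 kg/d.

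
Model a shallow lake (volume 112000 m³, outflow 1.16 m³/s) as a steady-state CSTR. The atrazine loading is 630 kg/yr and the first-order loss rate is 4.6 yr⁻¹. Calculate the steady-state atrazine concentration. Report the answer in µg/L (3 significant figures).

Outflow Q = 1.16 m³/s × 3.156e+07 s/yr = 3.661e+07 m³/yr.
Steady-state CSTR mass balance: W = Q·C + k·V·C, so C = W/(Q + kV).
Q + kV = 3.661e+07 + 4.6·112000 = 3.712e+07 m³/yr.
C = 630/3.712e+07 = 1.697e-05 kg/m³ = 0.01697 mg/L = 16.97 µg/L.

17.0 µg/L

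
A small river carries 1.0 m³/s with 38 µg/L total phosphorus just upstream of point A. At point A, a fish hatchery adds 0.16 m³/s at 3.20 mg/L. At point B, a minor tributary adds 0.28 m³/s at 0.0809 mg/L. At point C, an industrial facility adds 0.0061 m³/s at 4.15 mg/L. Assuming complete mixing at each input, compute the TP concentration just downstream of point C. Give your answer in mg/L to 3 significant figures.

38 µg/L = 0.038 mg/L.
After input A: C = (1·0.038 + 0.16·3.2) / 1.16 = 0.4741 mg/L.
After input B: C = (1.16·0.4741 + 0.28·0.0809) / 1.44 = 0.3977 mg/L.
After input C: C = (1.44·0.3977 + 0.0061·4.15) / 1.446 = 0.4135 mg/L.

0.414 mg/L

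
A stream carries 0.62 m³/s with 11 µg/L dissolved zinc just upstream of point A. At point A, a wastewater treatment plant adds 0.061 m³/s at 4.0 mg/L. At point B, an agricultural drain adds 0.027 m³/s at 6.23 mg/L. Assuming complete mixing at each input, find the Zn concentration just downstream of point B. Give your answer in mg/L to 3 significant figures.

11 µg/L = 0.011 mg/L.
After input A: C = (0.62·0.011 + 0.061·4) / 0.681 = 0.3683 mg/L.
After input B: C = (0.681·0.3683 + 0.027·6.23) / 0.708 = 0.5919 mg/L.

0.592 mg/L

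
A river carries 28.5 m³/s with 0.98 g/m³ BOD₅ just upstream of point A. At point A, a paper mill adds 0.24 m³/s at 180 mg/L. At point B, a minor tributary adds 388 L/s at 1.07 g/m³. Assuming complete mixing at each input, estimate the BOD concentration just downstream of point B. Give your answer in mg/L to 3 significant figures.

2.46 mg/L

After input A: C = (28.5·0.98 + 0.24·180) / 28.74 = 2.475 mg/L.
388 L/s = 0.388 m³/s.
After input B: C = (28.74·2.475 + 0.388·1.07) / 29.13 = 2.456 mg/L.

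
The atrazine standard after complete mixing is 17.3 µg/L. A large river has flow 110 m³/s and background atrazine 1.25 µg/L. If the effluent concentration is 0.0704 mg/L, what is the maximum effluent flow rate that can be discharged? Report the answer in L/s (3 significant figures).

1.25 µg/L = 0.00125 mg/L.
17.3 µg/L = 0.0173 mg/L.
Mass balance at complete mixing: C_std·(Q_w + Q_r) = Q_w·C_e + Q_r·C_b.
Rearranging, Q_w = Q_r·(C_std − C_b)/(C_e − C_std) = 110·(0.0173 − 0.00125) / (0.0704 − 0.0173) = 33.25 m³/s.
= 3.325e+04 L/s.

33200 L/s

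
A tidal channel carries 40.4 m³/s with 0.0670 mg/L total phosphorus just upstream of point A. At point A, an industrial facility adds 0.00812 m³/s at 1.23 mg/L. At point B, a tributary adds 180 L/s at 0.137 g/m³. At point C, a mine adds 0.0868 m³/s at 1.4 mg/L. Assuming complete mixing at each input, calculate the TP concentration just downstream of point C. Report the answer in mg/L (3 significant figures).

0.0704 mg/L

After input A: C = (40.4·0.067 + 0.00812·1.23) / 40.41 = 0.06723 mg/L.
180 L/s = 0.18 m³/s.
After input B: C = (40.41·0.06723 + 0.18·0.137) / 40.59 = 0.06754 mg/L.
After input C: C = (40.59·0.06754 + 0.0868·1.4) / 40.67 = 0.07039 mg/L.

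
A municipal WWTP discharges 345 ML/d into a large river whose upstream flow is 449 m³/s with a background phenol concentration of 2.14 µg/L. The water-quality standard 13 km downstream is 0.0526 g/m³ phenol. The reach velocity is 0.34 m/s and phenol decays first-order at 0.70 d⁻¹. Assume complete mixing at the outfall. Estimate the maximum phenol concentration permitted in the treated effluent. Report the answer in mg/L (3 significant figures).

7.89 mg/L

345 ML/d = 3.993 m³/s.
2.14 µg/L = 0.00214 mg/L.
Travel time to the compliance point: t = 1.3e+04/0.34 = 3.824e+04 s = 0.4425 d; decay factor exp(−0.70·0.4425) = 0.7336.
So the concentration just after mixing may be at most 0.0526/0.7336 = 0.0717 mg/L.
Mass balance: 0.0717·453 = 3.993·Cₑ + 449·0.00214.
Cₑ = (32.48 − 0.9609) / 3.993 = 7.893 mg/L.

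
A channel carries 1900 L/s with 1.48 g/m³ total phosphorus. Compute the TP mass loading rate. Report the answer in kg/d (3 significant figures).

1900 L/s = 1.9 m³/s.
Mass flux = Q·C = 1.9 m³/s × 1.48 g/m³ = 2.812 g/s.
= 2.812 g/s × 86.4 = 243 kg/d.

243 kg/d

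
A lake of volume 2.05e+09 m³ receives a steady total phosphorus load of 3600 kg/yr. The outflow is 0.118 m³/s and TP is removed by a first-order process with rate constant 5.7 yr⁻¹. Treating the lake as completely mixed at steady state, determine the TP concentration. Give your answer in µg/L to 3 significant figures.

Outflow Q = 0.118 m³/s × 3.156e+07 s/yr = 3.724e+06 m³/yr.
Steady-state CSTR mass balance: W = Q·C + k·V·C, so C = W/(Q + kV).
Q + kV = 3.724e+06 + 5.7·2.05e+09 = 1.169e+10 m³/yr.
C = 3600/1.169e+10 = 3.08e-07 kg/m³ = 0.000308 mg/L = 0.308 µg/L.

0.308 µg/L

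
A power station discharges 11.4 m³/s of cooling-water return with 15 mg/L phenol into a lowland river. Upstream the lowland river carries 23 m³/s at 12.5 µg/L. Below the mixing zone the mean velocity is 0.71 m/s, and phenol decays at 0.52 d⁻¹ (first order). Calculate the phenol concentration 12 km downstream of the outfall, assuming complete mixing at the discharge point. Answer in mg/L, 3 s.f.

12.5 µg/L = 0.0125 mg/L.
After complete mixing, C₀ = (11.4·15 + 23·0.0125) / 34.4 = 4.979 mg/L.
Travel time t = 1.2e+04 m / 0.71 m/s = 1.69e+04 s = 0.1956 d.
C = 4.979·exp(−0.52·0.1956) = 4.979·0.9033 = 4.498 mg/L.

4.50 mg/L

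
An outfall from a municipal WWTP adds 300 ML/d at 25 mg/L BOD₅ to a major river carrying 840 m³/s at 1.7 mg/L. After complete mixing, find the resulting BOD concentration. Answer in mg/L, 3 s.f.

300 ML/d = 3.472 m³/s.
By mass balance at complete mixing, C = (3.472·25 + 840·1.7) / (3.472 + 840) = 1515/843.5 = 1.796 mg/L.

1.80 mg/L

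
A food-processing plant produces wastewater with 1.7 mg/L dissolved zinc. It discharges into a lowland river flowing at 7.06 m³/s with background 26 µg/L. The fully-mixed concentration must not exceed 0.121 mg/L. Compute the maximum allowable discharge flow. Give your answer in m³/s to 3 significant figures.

26 µg/L = 0.026 mg/L.
Mass balance at complete mixing: C_std·(Q_w + Q_r) = Q_w·C_e + Q_r·C_b.
Rearranging, Q_w = Q_r·(C_std − C_b)/(C_e − C_std) = 7.06·(0.121 − 0.026) / (1.7 − 0.121) = 0.4248 m³/s.

0.425 m³/s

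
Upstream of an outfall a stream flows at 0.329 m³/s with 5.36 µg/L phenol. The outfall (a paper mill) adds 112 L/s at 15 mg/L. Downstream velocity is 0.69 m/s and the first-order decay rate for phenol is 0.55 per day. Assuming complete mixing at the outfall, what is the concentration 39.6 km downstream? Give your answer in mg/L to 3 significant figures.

112 L/s = 0.112 m³/s.
5.36 µg/L = 0.00536 mg/L.
After complete mixing, C₀ = (0.112·15 + 0.329·0.00536) / 0.441 = 3.814 mg/L.
Travel time t = 3.96e+04 m / 0.69 m/s = 5.739e+04 s = 0.6643 d.
C = 3.814·exp(−0.55·0.6643) = 3.814·0.694 = 2.646 mg/L.

2.65 mg/L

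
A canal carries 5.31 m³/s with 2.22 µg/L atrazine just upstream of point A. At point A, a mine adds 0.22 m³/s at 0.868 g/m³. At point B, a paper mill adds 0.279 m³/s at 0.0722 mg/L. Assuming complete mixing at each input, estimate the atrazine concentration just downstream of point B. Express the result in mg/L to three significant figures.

0.0384 mg/L

2.22 µg/L = 0.00222 mg/L.
After input A: C = (5.31·0.00222 + 0.22·0.868) / 5.53 = 0.03666 mg/L.
After input B: C = (5.53·0.03666 + 0.279·0.0722) / 5.809 = 0.03837 mg/L.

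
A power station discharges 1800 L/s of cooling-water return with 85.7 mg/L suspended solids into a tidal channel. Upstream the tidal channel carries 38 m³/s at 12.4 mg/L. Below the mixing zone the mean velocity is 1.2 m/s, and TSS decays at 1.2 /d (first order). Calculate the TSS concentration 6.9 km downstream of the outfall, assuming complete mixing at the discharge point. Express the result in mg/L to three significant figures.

14.5 mg/L

1800 L/s = 1.8 m³/s.
After complete mixing, C₀ = (1.8·85.7 + 38·12.4) / 39.8 = 15.72 mg/L.
Travel time t = 6900 m / 1.2 m/s = 5750 s = 0.06655 d.
C = 15.72·exp(−1.2·0.06655) = 15.72·0.9232 = 14.51 mg/L.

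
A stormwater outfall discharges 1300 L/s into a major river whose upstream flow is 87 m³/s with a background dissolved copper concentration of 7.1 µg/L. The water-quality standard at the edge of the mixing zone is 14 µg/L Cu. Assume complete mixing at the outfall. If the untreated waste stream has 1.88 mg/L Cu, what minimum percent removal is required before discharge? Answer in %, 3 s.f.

1300 L/s = 1.3 m³/s.
7.1 µg/L = 0.0071 mg/L.
14 µg/L = 0.014 mg/L.
Mass balance: 0.014·88.3 = 1.3·Cₑ + 87·0.0071.
Cₑ = (1.236 − 0.6177) / 1.3 = 0.4758 mg/L.
Required removal = 1 − 0.4758/1.88 = 74.69 %.

74.7 %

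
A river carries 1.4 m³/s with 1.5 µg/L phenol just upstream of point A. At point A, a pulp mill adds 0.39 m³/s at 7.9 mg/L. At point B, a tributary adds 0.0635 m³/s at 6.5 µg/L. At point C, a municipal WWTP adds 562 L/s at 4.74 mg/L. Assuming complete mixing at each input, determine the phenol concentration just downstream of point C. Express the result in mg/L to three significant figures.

2.38 mg/L

1.5 µg/L = 0.0015 mg/L.
After input A: C = (1.4·0.0015 + 0.39·7.9) / 1.79 = 1.722 mg/L.
6.5 µg/L = 0.0065 mg/L.
After input B: C = (1.79·1.722 + 0.0635·0.0065) / 1.853 = 1.664 mg/L.
562 L/s = 0.562 m³/s.
After input C: C = (1.853·1.664 + 0.562·4.74) / 2.415 = 2.379 mg/L.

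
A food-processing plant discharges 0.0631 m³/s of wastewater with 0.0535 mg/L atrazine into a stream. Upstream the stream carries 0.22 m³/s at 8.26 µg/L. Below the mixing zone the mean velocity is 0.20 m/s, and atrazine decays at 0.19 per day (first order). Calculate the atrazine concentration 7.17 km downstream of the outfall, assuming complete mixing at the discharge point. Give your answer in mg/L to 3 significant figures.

8.26 µg/L = 0.00826 mg/L.
After complete mixing, C₀ = (0.0631·0.0535 + 0.22·0.00826) / 0.2831 = 0.01834 mg/L.
Travel time t = 7170 m / 0.20 m/s = 3.585e+04 s = 0.4149 d.
C = 0.01834·exp(−0.19·0.4149) = 0.01834·0.9242 = 0.01695 mg/L.

0.0170 mg/L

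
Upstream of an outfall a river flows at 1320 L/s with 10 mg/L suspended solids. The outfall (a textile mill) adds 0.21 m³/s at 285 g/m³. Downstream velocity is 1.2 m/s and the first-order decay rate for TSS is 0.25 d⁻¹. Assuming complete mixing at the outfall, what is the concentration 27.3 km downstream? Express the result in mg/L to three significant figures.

1320 L/s = 1.32 m³/s.
After complete mixing, C₀ = (0.21·285 + 1.32·10) / 1.53 = 47.75 mg/L.
Travel time t = 2.73e+04 m / 1.2 m/s = 2.275e+04 s = 0.2633 d.
C = 47.75·exp(−0.25·0.2633) = 47.75·0.9363 = 44.7 mg/L.

44.7 mg/L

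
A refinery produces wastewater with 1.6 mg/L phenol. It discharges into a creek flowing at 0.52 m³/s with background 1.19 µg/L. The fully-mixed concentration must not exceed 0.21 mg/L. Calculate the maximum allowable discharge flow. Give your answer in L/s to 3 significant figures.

1.19 µg/L = 0.00119 mg/L.
Mass balance at complete mixing: C_std·(Q_w + Q_r) = Q_w·C_e + Q_r·C_b.
Rearranging, Q_w = Q_r·(C_std − C_b)/(C_e − C_std) = 0.52·(0.21 − 0.00119) / (1.6 − 0.21) = 0.07812 m³/s.
= 78.12 L/s.

78.1 L/s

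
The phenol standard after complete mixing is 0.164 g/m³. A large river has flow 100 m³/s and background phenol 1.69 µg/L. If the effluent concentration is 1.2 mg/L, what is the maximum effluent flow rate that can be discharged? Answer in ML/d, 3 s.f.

1.69 µg/L = 0.00169 mg/L.
Mass balance at complete mixing: C_std·(Q_w + Q_r) = Q_w·C_e + Q_r·C_b.
Rearranging, Q_w = Q_r·(C_std − C_b)/(C_e − C_std) = 100·(0.164 − 0.00169) / (1.2 − 0.164) = 15.67 m³/s.
= 1354 ML/d.

1350 ML/d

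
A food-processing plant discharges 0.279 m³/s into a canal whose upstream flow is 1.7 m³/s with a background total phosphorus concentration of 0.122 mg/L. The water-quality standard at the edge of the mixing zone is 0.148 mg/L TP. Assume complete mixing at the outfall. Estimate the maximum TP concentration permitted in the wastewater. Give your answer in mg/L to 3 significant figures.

Mass balance: 0.148·1.979 = 0.279·Cₑ + 1.7·0.122.
Cₑ = (0.2929 − 0.2074) / 0.279 = 0.3064 mg/L.

0.306 mg/L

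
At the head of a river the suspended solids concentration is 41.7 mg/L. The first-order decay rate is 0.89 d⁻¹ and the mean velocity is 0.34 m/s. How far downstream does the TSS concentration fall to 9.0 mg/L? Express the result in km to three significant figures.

From C = C₀·e^(−kt), t = ln(C₀/C)/k = ln(41.7/9.0)/0.89 = 1.533/0.89 = 1.723 d.
Distance = v·t = 0.34 m/s × 1.488e+05 s = 5.061e+04 m = 50.61 km.

50.6 km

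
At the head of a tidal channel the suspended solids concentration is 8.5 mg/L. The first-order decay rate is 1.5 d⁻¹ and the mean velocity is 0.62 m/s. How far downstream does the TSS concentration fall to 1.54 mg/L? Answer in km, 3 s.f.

From C = C₀·e^(−kt), t = ln(C₀/C)/k = ln(8.5/1.54)/1.5 = 1.708/1.5 = 1.139 d.
Distance = v·t = 0.62 m/s × 9.84e+04 s = 6.101e+04 m = 61.01 km.

61.0 km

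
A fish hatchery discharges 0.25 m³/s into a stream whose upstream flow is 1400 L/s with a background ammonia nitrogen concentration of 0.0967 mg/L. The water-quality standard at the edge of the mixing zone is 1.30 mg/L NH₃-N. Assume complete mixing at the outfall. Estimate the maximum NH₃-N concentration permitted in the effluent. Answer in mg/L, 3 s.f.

8.04 mg/L

1400 L/s = 1.4 m³/s.
Mass balance: 1.3·1.65 = 0.25·Cₑ + 1.4·0.0967.
Cₑ = (2.145 − 0.1354) / 0.25 = 8.038 mg/L.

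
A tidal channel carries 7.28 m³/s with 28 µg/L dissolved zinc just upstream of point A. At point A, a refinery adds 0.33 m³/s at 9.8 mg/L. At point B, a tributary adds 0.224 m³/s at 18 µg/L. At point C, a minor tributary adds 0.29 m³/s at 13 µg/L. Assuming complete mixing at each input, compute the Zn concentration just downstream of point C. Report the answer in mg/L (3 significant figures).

28 µg/L = 0.028 mg/L.
After input A: C = (7.28·0.028 + 0.33·9.8) / 7.61 = 0.4518 mg/L.
18 µg/L = 0.018 mg/L.
After input B: C = (7.61·0.4518 + 0.224·0.018) / 7.834 = 0.4394 mg/L.
13 µg/L = 0.013 mg/L.
After input C: C = (7.834·0.4394 + 0.29·0.013) / 8.124 = 0.4241 mg/L.

0.424 mg/L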